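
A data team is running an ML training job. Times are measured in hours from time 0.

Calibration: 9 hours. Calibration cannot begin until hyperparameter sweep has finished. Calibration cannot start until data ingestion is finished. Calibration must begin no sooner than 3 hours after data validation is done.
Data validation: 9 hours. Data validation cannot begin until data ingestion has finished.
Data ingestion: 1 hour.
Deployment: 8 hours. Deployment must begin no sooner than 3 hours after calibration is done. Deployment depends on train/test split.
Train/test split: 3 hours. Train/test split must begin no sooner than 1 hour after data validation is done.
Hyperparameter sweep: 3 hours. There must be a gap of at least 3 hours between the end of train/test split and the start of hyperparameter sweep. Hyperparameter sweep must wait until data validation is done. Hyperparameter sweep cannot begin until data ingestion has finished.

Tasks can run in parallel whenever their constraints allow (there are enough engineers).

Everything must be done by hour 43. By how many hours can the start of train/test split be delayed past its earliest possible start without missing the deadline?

3

Data ingestion has no prerequisites, so it starts at hour 0 and finishes at hour 1.
After data ingestion (finishes hour 1), data validation can start at hour 1 and finishes at hour 10.
After data validation (finishes hour 10, plus 1-hour gap → hour 11), train/test split can start at hour 11 and finishes at hour 14.

Working backward from the deadline:
Deployment has no dependents, so it just needs to finish by hour 43. Starting by 43 − 8 = hour 35 achieves that.
Since deployment (must start by hour 35, minus 3-hour gap → hour 32) depends on it, calibration must finish by hour 32. Backing off its 9-hour duration gives a latest start of hour 23.
Hyperparameter sweep feeds into calibration (must start by hour 23); so hyperparameter sweep must finish by hour 23 and therefore start by hour 20.
Train/test split feeds hyperparameter sweep (must start by hour 20, minus 3-hour gap → hour 17); deployment (must start by hour 35). Taking the minimum, train/test split must finish by hour 17 and start by 17 − 3 = hour 14.
So train/test split can start as early as hour 11 and as late as hour 14, giving 14 − 11 = 3 hours of slack.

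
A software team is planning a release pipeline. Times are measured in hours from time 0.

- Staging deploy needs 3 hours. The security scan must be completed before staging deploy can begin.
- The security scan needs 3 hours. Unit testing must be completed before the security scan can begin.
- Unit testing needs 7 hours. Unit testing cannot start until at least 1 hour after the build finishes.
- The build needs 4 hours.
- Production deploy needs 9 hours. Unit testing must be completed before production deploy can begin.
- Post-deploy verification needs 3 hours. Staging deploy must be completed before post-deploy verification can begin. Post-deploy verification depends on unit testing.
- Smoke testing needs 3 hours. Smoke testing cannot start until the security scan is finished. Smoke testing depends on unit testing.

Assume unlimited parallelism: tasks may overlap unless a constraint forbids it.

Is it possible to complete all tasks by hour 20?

The build has no prerequisites, so it starts at hour 0 and finishes at hour 4.
Unit testing cannot begin until the build (finishes hour 4, plus 1-hour gap → hour 5). It runs from hour 5 to 5 + 7 = hour 12.
Production deploy cannot begin until unit testing (finishes hour 12). It runs from hour 12 to 12 + 9 = hour 21.
The security scan cannot begin until unit testing (finishes hour 12). It runs from hour 12 to 12 + 3 = hour 15.
Smoke testing has to wait for the security scan (finishes hour 15); unit testing (finishes hour 12). The latest of these is hour 15, so smoke testing runs hour 15 to 15 + 3 = hour 18.
After the security scan (finishes hour 15), staging deploy can start at hour 15 and finishes at hour 18.
For post-deploy verification: staging deploy (finishes hour 18); unit testing (finishes hour 12). Taking the maximum gives a start of hour 18, and it finishes at 18 + 3 = hour 21.
The earliest everything can be done is hour 21, which is after the deadline of 20, so it is not possible.

No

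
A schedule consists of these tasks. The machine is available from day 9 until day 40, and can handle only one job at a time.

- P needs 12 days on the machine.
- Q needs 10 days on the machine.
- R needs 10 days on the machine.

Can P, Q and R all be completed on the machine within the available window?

No

The machine window is 40 − 9 = 31 days.
Running back to back, the jobs need 12 + 10 + 10 = 32 days on the machine.
Since 32 > 31, they cannot all fit.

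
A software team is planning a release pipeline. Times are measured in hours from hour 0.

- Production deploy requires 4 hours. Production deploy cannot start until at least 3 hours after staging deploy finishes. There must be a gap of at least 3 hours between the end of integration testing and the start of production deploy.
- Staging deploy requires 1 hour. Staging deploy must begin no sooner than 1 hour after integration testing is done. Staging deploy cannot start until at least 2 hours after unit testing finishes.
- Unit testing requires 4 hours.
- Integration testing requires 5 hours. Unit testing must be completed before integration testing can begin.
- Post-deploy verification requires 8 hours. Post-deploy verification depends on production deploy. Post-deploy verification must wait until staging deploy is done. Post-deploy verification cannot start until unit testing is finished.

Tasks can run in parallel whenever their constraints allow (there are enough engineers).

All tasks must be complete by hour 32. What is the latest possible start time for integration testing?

10

Nothing follows post-deploy verification; the deadline of hour 32 is its only limit. It must start by 32 − 8 = hour 24.
Since post-deploy verification (must start by hour 24) depends on it, production deploy must finish by hour 24. Backing off its 4-hour duration gives a latest start of hour 20.
Staging deploy feeds production deploy (must start by hour 20, minus 3-hour gap → hour 17); post-deploy verification (must start by hour 24). Taking the minimum, staging deploy must finish by hour 17 and start by 17 − 1 = hour 16.
Integration testing must finish in time for staging deploy (must start by hour 16, minus 1-hour gap → hour 15); production deploy (must start by hour 20, minus 3-hour gap → hour 17). The tightest is hour 15, so integration testing must start by 15 − 5 = hour 10.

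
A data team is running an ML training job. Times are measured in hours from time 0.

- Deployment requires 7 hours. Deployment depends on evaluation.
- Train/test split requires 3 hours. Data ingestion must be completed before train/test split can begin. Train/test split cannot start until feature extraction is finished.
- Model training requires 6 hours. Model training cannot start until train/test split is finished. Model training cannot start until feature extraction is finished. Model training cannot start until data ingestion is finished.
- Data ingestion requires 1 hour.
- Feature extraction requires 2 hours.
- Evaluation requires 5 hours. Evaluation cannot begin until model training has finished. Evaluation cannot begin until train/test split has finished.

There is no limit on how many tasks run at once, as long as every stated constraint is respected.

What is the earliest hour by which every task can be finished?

Feature extraction has no prerequisites, so it starts at hour 0 and finishes at hour 2.
Data ingestion can start immediately at hour 0; it finishes at hour 1.
Train/test split needs all of data ingestion (finishes hour 1); feature extraction (finishes hour 2). That puts its earliest start at hour 2; it finishes at 2 + 3 = hour 5.
Model training cannot start until train/test split (finishes hour 5); feature extraction (finishes hour 2); data ingestion (finishes hour 1). The controlling bound is hour 5, so model training finishes at 5 + 6 = hour 11.
Evaluation has to wait for model training (finishes hour 11); train/test split (finishes hour 5). The latest of these is hour 11, so evaluation runs hour 11 to 11 + 5 = hour 16.
Deployment waits on evaluation (finishes hour 16), so it starts at hour 16 and finishes at 16 + 7 = hour 23.
All tasks are finished once the last one completes. Finish times: Data ingestion at 1, Feature extraction at 2, Train/test split at 5, Model training at 11, Evaluation at 16, Deployment at 23. The latest is hour 23.

23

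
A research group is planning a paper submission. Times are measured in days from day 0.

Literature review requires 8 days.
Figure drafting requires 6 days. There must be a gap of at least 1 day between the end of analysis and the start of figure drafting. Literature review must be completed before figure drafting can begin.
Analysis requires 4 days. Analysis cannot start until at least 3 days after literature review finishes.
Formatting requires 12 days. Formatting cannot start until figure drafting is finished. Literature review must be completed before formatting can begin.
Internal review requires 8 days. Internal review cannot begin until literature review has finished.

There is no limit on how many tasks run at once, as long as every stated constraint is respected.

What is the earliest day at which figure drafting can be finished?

22

Nothing blocks literature review, so it runs from day 0 to day 8.
Analysis waits on literature review (finishes day 8, plus 3-day gap → day 11), so it starts at day 11 and finishes at 11 + 4 = day 15.
Figure drafting needs all of analysis (finishes day 15, plus 1-day gap → day 16); literature review (finishes day 8). That puts its earliest start at day 16; it finishes at 16 + 6 = day 22.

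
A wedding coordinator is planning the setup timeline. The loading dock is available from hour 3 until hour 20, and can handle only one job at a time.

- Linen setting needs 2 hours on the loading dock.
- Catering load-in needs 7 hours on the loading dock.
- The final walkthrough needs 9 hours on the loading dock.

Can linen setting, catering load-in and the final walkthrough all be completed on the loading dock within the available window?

No

The loading dock window is 20 − 3 = 17 hours.
Running back to back, the jobs need 2 + 7 + 9 = 18 hours on the loading dock.
Since 18 > 17, they cannot all fit.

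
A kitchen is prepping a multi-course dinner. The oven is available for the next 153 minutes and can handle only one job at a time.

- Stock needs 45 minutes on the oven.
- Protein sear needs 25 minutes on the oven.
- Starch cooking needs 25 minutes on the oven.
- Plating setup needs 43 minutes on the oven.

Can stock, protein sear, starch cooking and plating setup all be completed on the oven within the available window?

Yes

Running back to back, the jobs need 45 + 25 + 25 + 43 = 138 minutes on the oven.
Since 138 ≤ 153, they fit within the window.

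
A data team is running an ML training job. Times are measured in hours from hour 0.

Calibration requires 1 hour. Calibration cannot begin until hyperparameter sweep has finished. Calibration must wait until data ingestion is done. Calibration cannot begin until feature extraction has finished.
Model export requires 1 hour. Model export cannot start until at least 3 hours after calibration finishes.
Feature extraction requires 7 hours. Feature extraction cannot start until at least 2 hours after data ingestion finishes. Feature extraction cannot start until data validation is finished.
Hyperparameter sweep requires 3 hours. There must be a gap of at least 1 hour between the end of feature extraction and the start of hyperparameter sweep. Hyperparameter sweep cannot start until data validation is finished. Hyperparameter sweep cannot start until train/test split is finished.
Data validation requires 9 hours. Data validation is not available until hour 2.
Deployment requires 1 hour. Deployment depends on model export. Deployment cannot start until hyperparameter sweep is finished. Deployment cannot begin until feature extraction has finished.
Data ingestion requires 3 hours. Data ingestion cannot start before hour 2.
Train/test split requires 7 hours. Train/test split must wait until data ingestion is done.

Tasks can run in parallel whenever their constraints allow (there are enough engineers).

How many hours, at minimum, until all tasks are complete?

Data validation waits on its own release at hour 2, so it starts at hour 2 and finishes at 2 + 9 = hour 11.
Data ingestion cannot begin until its own release at hour 2. It runs from hour 2 to 2 + 3 = hour 5.
Train/test split waits on data ingestion (finishes hour 5), so it starts at hour 5 and finishes at 5 + 7 = hour 12.
Feature extraction needs all of data ingestion (finishes hour 5, plus 2-hour gap → hour 7); data validation (finishes hour 11). That puts its earliest start at hour 11; it finishes at 11 + 7 = hour 18.
Hyperparameter sweep cannot start until feature extraction (finishes hour 18, plus 1-hour gap → hour 19); data validation (finishes hour 11); train/test split (finishes hour 12). The controlling bound is hour 19, so hyperparameter sweep finishes at 19 + 3 = hour 22.
Calibration cannot start until hyperparameter sweep (finishes hour 22); data ingestion (finishes hour 5); feature extraction (finishes hour 18). The controlling bound is hour 22, so calibration finishes at 22 + 1 = hour 23.
After calibration (finishes hour 23, plus 3-hour gap → hour 26), model export can start at hour 26 and finishes at hour 27.
Deployment has to wait for model export (finishes hour 27); hyperparameter sweep (finishes hour 22); feature extraction (finishes hour 18). The latest of these is hour 27, so deployment runs hour 27 to 27 + 1 = hour 28.
All tasks are finished once the last one completes. Finish times: Data ingestion at 5, Data validation at 11, Feature extraction at 18, Train/test split at 12, Hyperparameter sweep at 22, Calibration at 23, Model export at 27, Deployment at 28. The latest is hour 28.

28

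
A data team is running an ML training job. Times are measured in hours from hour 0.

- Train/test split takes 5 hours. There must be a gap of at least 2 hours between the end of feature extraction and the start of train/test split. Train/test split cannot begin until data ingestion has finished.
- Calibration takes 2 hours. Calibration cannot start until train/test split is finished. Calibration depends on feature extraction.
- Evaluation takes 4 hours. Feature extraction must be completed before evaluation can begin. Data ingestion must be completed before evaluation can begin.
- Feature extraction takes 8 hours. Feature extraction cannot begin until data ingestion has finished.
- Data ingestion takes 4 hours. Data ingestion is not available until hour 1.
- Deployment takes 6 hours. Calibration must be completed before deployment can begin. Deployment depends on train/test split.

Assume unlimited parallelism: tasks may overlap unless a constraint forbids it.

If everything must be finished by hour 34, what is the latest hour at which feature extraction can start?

11

Nothing follows deployment; the deadline of hour 34 is its only limit. It must start by 34 − 6 = hour 28.
Calibration has to be done before deployment (must start by hour 28). That means finishing by hour 28, i.e. starting by 28 − 2 = hour 26.
For train/test split: calibration (must start by hour 26); deployment (must start by hour 28). The most restrictive is hour 26; with a 5-hour duration, train/test split must start by hour 21.
Evaluation must finish by hour 34; it takes 4 hours, so it must start by 34 − 4 = hour 30.
Feature extraction has several dependents: train/test split (must start by hour 21, minus 2-hour gap → hour 19); evaluation (must start by hour 30); calibration (must start by hour 26). The earliest of those limits is hour 19, so feature extraction must start by 19 − 8 = hour 11.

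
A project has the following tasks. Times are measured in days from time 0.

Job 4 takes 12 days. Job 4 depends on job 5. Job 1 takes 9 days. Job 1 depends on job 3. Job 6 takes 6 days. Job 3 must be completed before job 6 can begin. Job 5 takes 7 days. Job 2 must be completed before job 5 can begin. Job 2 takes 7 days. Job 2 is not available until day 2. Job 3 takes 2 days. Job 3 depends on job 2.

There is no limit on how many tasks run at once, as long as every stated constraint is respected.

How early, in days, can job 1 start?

11

Job 2 waits on its own release at day 2, so it starts at day 2 and finishes at 2 + 7 = day 9.
Job 3 waits on job 2 (finishes day 9), so it starts at day 9 and finishes at 9 + 2 = day 11.
Job 1 waits on job 3 (finishes day 11), so the earliest it can start is day 11.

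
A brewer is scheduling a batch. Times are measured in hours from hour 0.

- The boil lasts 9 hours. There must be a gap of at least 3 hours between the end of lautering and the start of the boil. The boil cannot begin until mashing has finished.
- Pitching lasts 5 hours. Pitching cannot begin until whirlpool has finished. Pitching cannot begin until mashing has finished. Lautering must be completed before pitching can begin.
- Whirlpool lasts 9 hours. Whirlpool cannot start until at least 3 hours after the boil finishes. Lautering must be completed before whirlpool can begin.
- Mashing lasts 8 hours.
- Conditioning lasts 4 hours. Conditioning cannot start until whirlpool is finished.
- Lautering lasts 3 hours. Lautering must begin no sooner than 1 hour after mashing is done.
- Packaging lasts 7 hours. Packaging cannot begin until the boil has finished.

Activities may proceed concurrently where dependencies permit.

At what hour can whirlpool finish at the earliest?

36

Nothing blocks mashing, so it runs from hour 0 to hour 8.
Lautering cannot begin until mashing (finishes hour 8, plus 1-hour gap → hour 9). It runs from hour 9 to 9 + 3 = hour 12.
The boil has to wait for lautering (finishes hour 12, plus 3-hour gap → hour 15); mashing (finishes hour 8). The latest of these is hour 15, so the boil runs hour 15 to 15 + 9 = hour 24.
For whirlpool: the boil (finishes hour 24, plus 3-hour gap → hour 27); lautering (finishes hour 12). Taking the maximum gives a start of hour 27, and it finishes at 27 + 9 = hour 36.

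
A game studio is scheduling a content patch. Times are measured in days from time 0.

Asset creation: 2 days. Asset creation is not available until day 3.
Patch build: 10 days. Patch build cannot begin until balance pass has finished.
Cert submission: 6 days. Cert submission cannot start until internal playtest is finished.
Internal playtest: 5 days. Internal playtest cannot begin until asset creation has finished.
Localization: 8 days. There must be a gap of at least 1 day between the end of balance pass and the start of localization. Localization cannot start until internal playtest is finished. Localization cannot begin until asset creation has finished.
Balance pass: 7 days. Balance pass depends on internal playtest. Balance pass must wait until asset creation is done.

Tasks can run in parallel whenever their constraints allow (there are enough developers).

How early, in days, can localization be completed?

26

Asset creation cannot begin until its own release at day 3. It runs from day 3 to 3 + 2 = day 5.
Internal playtest cannot begin until asset creation (finishes day 5). It runs from day 5 to 5 + 5 = day 10.
Balance pass cannot start until internal playtest (finishes day 10); asset creation (finishes day 5). The controlling bound is day 10, so balance pass finishes at 10 + 7 = day 17.
Localization cannot start until balance pass (finishes day 17, plus 1-day gap → day 18); internal playtest (finishes day 10); asset creation (finishes day 5). The controlling bound is day 18, so localization finishes at 18 + 8 = day 26.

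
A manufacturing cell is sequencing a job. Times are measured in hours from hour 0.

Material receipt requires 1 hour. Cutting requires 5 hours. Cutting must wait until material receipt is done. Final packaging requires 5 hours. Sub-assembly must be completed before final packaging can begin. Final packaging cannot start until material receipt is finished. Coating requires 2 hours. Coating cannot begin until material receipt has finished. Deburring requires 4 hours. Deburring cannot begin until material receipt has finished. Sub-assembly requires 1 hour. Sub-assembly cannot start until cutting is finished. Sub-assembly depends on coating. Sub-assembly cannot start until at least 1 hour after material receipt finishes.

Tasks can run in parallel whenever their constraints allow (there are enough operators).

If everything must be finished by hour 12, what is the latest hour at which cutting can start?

Final packaging has no dependents, so it just needs to finish by hour 12. Starting by 12 − 5 = hour 7 achieves that.
Sub-assembly must finish before final packaging (must start by hour 7). With a 1-hour duration, sub-assembly must start by 7 − 1 = hour 6.
Cutting has to be done before sub-assembly (must start by hour 6). That means finishing by hour 6, i.e. starting by 6 − 5 = hour 1.

1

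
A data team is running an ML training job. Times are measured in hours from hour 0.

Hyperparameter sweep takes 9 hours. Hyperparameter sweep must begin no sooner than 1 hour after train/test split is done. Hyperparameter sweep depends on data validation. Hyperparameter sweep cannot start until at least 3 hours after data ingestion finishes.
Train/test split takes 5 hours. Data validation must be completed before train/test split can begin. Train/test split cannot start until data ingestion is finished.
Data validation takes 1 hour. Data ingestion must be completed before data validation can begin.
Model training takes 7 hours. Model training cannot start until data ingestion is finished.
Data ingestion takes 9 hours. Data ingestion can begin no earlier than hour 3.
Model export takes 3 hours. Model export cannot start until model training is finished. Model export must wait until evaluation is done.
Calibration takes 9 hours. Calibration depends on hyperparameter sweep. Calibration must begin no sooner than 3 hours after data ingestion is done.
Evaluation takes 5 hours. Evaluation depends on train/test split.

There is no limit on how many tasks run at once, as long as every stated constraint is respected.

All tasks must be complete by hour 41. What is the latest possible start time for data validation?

Calibration has no dependents, so it just needs to finish by hour 41. Starting by 41 − 9 = hour 32 achieves that.
Since calibration (must start by hour 32) depends on it, hyperparameter sweep must finish by hour 32. Backing off its 9-hour duration gives a latest start of hour 23.
Nothing follows model export; the deadline of hour 41 is its only limit. It must start by 41 − 3 = hour 38.
Evaluation feeds into model export (must start by hour 38); so evaluation must finish by hour 38 and therefore start by hour 33.
For train/test split: hyperparameter sweep (must start by hour 23, minus 1-hour gap → hour 22); evaluation (must start by hour 33). The most restrictive is hour 22; with a 5-hour duration, train/test split must start by hour 17.
Data validation has several dependents: train/test split (must start by hour 17); hyperparameter sweep (must start by hour 23). The earliest of those limits is hour 17, so data validation must start by 17 − 1 = hour 16.

16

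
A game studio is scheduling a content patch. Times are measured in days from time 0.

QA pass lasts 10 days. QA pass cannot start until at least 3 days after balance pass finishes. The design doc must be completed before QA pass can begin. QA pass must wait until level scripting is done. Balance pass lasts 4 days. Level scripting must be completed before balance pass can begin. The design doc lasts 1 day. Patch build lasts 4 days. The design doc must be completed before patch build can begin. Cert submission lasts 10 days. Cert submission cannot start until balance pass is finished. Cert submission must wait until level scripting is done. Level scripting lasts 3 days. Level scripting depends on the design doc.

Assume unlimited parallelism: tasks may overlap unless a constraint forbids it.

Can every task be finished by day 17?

Nothing blocks the design doc, so it runs from day 0 to day 1.
Patch build cannot begin until the design doc (finishes day 1). It runs from day 1 to 1 + 4 = day 5.
Level scripting waits on the design doc (finishes day 1), so it starts at day 1 and finishes at 1 + 3 = day 4.
Balance pass waits on level scripting (finishes day 4), so it starts at day 4 and finishes at 4 + 4 = day 8.
Cert submission has to wait for balance pass (finishes day 8); level scripting (finishes day 4). The latest of these is day 8, so cert submission runs day 8 to 8 + 10 = day 18.
QA pass has to wait for balance pass (finishes day 8, plus 3-day gap → day 11); the design doc (finishes day 1); level scripting (finishes day 4). The latest of these is day 11, so QA pass runs day 11 to 11 + 10 = day 21.
The earliest everything can be done is day 21, which is after the deadline of 17, so it is not possible.

No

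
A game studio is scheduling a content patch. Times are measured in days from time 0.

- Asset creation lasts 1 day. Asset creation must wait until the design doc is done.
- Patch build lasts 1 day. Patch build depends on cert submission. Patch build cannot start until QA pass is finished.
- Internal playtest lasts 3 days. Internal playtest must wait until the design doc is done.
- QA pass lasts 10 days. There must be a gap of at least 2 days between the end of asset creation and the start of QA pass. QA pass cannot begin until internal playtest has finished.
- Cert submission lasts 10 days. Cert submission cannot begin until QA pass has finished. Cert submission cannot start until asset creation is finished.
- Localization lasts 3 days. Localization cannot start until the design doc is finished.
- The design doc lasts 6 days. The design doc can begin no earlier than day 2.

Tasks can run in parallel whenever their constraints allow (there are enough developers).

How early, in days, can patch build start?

31

After its own release at day 2, the design doc can start at day 2 and finishes at day 8.
Internal playtest waits on the design doc (finishes day 8), so it starts at day 8 and finishes at 8 + 3 = day 11.
After the design doc (finishes day 8), asset creation can start at day 8 and finishes at day 9.
QA pass has to wait for asset creation (finishes day 9, plus 2-day gap → day 11); internal playtest (finishes day 11). The latest of these is day 11, so QA pass runs day 11 to 11 + 10 = day 21.
Cert submission has to wait for QA pass (finishes day 21); asset creation (finishes day 9). The latest of these is day 21, so cert submission runs day 21 to 21 + 10 = day 31.
Patch build waits on cert submission (finishes day 31); QA pass (finishes day 21). The latest of these is day 31, which is the earliest patch build can start.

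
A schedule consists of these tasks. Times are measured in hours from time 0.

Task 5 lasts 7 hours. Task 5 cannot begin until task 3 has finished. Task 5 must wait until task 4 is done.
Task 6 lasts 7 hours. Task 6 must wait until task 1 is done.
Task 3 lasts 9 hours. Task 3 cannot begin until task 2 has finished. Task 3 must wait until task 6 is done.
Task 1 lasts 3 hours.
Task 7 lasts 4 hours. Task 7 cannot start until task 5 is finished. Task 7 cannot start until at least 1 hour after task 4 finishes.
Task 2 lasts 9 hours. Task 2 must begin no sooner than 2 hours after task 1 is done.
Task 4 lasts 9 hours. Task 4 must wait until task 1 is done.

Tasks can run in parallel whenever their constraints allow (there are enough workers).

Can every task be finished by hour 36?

Task 1 has no prerequisites, so it starts at hour 0 and finishes at hour 3.
Task 6 waits on task 1 (finishes hour 3), so it starts at hour 3 and finishes at 3 + 7 = hour 10.
Task 4 cannot begin until task 1 (finishes hour 3). It runs from hour 3 to 3 + 9 = hour 12.
Task 2 cannot begin until task 1 (finishes hour 3, plus 2-hour gap → hour 5). It runs from hour 5 to 5 + 9 = hour 14.
Task 3 cannot start until task 2 (finishes hour 14); task 6 (finishes hour 10). The controlling bound is hour 14, so task 3 finishes at 14 + 9 = hour 23.
Task 5 has to wait for task 3 (finishes hour 23); task 4 (finishes hour 12). The latest of these is hour 23, so task 5 runs hour 23 to 23 + 7 = hour 30.
Task 7 needs all of task 5 (finishes hour 30); task 4 (finishes hour 12, plus 1-hour gap → hour 13). That puts its earliest start at hour 30; it finishes at 30 + 4 = hour 34.
Every task is finished by hour 34, which is no later than the deadline of 36, so the schedule is feasible.

Yes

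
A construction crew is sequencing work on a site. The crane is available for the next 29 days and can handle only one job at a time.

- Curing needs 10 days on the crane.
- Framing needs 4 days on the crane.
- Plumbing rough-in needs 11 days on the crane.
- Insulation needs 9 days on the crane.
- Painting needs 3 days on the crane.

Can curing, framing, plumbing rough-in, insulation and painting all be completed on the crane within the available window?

No

Running back to back, the jobs need 10 + 4 + 11 + 9 + 3 = 37 days on the crane.
Since 37 > 29, they cannot all fit.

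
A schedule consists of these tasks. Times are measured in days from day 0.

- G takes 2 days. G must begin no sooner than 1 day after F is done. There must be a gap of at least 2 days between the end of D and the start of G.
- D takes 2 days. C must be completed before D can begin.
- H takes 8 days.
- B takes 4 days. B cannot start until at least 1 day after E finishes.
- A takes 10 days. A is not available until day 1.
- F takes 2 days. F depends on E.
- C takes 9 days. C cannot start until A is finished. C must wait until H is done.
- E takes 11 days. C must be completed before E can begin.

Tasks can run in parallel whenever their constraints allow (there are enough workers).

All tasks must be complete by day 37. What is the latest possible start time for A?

2

G must finish by day 37; it takes 2 days, so it must start by 37 − 2 = day 35.
D must finish before G (must start by day 35, minus 2-day gap → day 33). With a 2-day duration, D must start by 33 − 2 = day 31.
B must finish by day 37; it takes 4 days, so it must start by 37 − 4 = day 33.
F must finish before G (must start by day 35, minus 1-day gap → day 34). With a 2-day duration, F must start by 34 − 2 = day 32.
For E: B (must start by day 33, minus 1-day gap → day 32); F (must start by day 32). The most restrictive is day 32; with an 11-day duration, E must start by day 21.
For C: D (must start by day 31); E (must start by day 21). The most restrictive is day 21; with a 9-day duration, C must start by day 12.
A has to be done before C (must start by day 12). That means finishing by day 12, i.e. starting by 12 − 10 = day 2.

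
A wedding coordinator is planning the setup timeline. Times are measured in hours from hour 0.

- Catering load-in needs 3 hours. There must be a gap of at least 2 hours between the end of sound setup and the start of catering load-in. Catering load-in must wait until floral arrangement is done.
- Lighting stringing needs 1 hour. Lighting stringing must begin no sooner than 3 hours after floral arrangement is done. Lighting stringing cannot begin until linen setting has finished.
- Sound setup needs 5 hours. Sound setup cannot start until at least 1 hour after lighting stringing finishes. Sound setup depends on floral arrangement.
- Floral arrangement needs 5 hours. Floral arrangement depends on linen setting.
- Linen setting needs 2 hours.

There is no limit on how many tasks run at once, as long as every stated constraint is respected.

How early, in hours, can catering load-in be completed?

Linen setting can start immediately at hour 0; it finishes at hour 2.
Floral arrangement cannot begin until linen setting (finishes hour 2). It runs from hour 2 to 2 + 5 = hour 7.
Lighting stringing has to wait for floral arrangement (finishes hour 7, plus 3-hour gap → hour 10); linen setting (finishes hour 2). The latest of these is hour 10, so lighting stringing runs hour 10 to 10 + 1 = hour 11.
Sound setup needs all of lighting stringing (finishes hour 11, plus 1-hour gap → hour 12); floral arrangement (finishes hour 7). That puts its earliest start at hour 12; it finishes at 12 + 5 = hour 17.
Catering load-in has to wait for sound setup (finishes hour 17, plus 2-hour gap → hour 19); floral arrangement (finishes hour 7). The latest of these is hour 19, so catering load-in runs hour 19 to 19 + 3 = hour 22.

22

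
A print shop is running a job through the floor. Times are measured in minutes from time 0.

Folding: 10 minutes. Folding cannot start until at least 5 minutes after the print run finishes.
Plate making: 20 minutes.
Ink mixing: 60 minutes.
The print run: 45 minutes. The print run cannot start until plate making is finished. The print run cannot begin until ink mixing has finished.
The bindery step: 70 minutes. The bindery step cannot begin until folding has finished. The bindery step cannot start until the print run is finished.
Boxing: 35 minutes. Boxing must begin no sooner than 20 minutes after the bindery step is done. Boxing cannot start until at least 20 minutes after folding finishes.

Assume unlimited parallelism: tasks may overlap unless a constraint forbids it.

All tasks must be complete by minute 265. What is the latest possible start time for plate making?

Nothing follows boxing; the deadline of minute 265 is its only limit. It must start by 265 − 35 = minute 230.
The bindery step has to be done before boxing (must start by minute 230, minus 20-minute gap → minute 210). That means finishing by minute 210, i.e. starting by 210 − 70 = minute 140.
Folding has several dependents: the bindery step (must start by minute 140); boxing (must start by minute 230, minus 20-minute gap → minute 210). The earliest of those limits is minute 140, so folding must start by 140 − 10 = minute 130.
The print run must finish in time for folding (must start by minute 130, minus 5-minute gap → minute 125); the bindery step (must start by minute 140). The tightest is minute 125, so the print run must start by 125 − 45 = minute 80.
Since the print run (must start by minute 80) depends on it, plate making must finish by minute 80. Backing off its 20-minute duration gives a latest start of minute 60.

60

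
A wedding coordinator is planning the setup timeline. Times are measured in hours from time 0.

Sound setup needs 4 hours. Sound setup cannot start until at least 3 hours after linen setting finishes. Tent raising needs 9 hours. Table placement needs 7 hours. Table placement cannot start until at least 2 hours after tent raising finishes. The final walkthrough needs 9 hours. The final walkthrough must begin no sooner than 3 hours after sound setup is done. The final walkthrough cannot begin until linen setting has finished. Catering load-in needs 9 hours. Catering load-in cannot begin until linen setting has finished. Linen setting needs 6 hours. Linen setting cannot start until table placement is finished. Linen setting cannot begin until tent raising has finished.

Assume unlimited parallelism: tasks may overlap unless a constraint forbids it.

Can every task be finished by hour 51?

Yes

Nothing blocks tent raising, so it runs from hour 0 to hour 9.
After tent raising (finishes hour 9, plus 2-hour gap → hour 11), table placement can start at hour 11 and finishes at hour 18.
Linen setting needs all of table placement (finishes hour 18); tent raising (finishes hour 9). That puts its earliest start at hour 18; it finishes at 18 + 6 = hour 24.
Catering load-in waits on linen setting (finishes hour 24), so it starts at hour 24 and finishes at 24 + 9 = hour 33.
Sound setup cannot begin until linen setting (finishes hour 24, plus 3-hour gap → hour 27). It runs from hour 27 to 27 + 4 = hour 31.
For the final walkthrough: sound setup (finishes hour 31, plus 3-hour gap → hour 34); linen setting (finishes hour 24). Taking the maximum gives a start of hour 34, and it finishes at 34 + 9 = hour 43.
Every task is finished by hour 43, which is no later than the deadline of 51, so the schedule is feasible.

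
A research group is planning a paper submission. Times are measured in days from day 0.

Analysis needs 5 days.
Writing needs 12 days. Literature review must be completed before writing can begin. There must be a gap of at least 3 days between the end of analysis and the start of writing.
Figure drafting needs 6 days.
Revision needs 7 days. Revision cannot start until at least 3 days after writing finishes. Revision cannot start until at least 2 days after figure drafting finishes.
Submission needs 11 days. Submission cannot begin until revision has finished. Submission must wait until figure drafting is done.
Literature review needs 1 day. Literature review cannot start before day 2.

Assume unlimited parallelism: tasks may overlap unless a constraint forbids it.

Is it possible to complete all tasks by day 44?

Yes

Figure drafting can start immediately at day 0; it finishes at day 6.
Nothing blocks analysis, so it runs from day 0 to day 5.
After its own release at day 2, literature review can start at day 2 and finishes at day 3.
For writing: literature review (finishes day 3); analysis (finishes day 5, plus 3-day gap → day 8). Taking the maximum gives a start of day 8, and it finishes at 8 + 12 = day 20.
Revision has to wait for writing (finishes day 20, plus 3-day gap → day 23); figure drafting (finishes day 6, plus 2-day gap → day 8). The latest of these is day 23, so revision runs day 23 to 23 + 7 = day 30.
For submission: revision (finishes day 30); figure drafting (finishes day 6). Taking the maximum gives a start of day 30, and it finishes at 30 + 11 = day 41.
Every task is finished by day 41, which is no later than the deadline of 44, so the schedule is feasible.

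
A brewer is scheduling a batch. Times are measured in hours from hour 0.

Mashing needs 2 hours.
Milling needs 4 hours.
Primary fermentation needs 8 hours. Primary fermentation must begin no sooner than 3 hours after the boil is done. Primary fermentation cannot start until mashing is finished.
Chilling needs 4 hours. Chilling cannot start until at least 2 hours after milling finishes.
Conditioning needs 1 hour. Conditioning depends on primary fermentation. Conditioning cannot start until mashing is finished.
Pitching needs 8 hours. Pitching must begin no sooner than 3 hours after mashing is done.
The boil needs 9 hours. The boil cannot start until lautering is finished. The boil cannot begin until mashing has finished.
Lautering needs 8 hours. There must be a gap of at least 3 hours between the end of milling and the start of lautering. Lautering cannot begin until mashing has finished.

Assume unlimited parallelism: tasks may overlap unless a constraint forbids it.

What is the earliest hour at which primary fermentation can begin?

Mashing has no prerequisites, so it starts at hour 0 and finishes at hour 2.
Milling has no prerequisites, so it starts at hour 0 and finishes at hour 4.
Lautering has to wait for milling (finishes hour 4, plus 3-hour gap → hour 7); mashing (finishes hour 2). The latest of these is hour 7, so lautering runs hour 7 to 7 + 8 = hour 15.
For the boil: lautering (finishes hour 15); mashing (finishes hour 2). Taking the maximum gives a start of hour 15, and it finishes at 15 + 9 = hour 24.
Primary fermentation waits on the boil (finishes hour 24, plus 3-hour gap → hour 27); mashing (finishes hour 2). The latest of these is hour 27, which is the earliest primary fermentation can start.

27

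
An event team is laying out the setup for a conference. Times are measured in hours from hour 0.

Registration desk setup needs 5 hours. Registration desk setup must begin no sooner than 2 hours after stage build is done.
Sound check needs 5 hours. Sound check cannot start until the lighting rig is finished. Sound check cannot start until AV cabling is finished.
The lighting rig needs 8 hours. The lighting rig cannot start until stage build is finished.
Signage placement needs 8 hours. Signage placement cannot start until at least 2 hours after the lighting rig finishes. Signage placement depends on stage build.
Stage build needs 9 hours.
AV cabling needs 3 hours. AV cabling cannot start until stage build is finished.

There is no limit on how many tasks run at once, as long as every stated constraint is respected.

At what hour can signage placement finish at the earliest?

27

Stage build has no prerequisites, so it starts at hour 0 and finishes at hour 9.
The lighting rig cannot begin until stage build (finishes hour 9). It runs from hour 9 to 9 + 8 = hour 17.
Signage placement needs all of the lighting rig (finishes hour 17, plus 2-hour gap → hour 19); stage build (finishes hour 9). That puts its earliest start at hour 19; it finishes at 19 + 8 = hour 27.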